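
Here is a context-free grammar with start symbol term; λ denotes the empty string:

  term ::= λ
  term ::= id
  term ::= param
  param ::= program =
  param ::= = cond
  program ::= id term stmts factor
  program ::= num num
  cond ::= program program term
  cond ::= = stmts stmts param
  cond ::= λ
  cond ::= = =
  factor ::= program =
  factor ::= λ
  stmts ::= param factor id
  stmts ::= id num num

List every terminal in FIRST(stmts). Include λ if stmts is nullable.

From stmts ::= param factor id: add FIRST(param) = { =, id, num }.
stmts ::= id num num contributes {id}.
Union: FIRST(stmts) = { =, id, num }.

{ =, id, num }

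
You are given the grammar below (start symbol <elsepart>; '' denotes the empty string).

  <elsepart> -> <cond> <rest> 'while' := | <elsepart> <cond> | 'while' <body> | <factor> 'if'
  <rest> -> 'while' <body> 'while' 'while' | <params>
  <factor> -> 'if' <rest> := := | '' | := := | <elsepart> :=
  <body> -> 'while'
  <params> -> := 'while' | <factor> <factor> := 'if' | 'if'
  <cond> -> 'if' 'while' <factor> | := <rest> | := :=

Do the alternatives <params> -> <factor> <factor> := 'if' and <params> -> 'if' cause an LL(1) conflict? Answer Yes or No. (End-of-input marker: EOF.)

FIRST(<factor> <factor> := 'if') = { 'if', 'while', := } and FIRST('if') = { 'if' }.
Both contain 'if', so the two alternatives are not disjoint — LL(1) conflict.

Yes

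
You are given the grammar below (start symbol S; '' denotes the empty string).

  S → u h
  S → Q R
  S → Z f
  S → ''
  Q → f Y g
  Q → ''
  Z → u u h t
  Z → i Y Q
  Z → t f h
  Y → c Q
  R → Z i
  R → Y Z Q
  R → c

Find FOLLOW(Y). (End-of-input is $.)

{ $, f, g, i, t, u }

In Q → f Y g: add FIRST(g) = { g }.
In Z → i Y Q: add FIRST(Q)\{''} = { f }.
  Since Q is nullable, also add FOLLOW(Z) = { $, f, i }.
In R → Y Z Q: add FIRST(Z Q) = { i, t, u }.
Union: FOLLOW(Y) = { $, f, g, i, t, u }.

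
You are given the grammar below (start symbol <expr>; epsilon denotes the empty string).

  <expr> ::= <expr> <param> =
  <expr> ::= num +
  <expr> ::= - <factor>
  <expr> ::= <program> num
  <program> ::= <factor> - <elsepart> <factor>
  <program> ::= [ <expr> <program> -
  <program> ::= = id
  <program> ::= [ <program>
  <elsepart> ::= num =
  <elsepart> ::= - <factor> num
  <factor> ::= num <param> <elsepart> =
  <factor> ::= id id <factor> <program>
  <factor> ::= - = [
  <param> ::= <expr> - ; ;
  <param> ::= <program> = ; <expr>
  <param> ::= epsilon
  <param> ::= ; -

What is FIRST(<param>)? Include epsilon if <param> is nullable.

{ -, ;, =, [, id, num, epsilon }

From <param> ::= <expr> - ; ;: add FIRST(<expr>) = { -, =, [, id, num }.
From <param> ::= <program> = ; <expr>: add FIRST(<program>) = { -, =, [, id, num }.
<param> ::= epsilon contributes epsilon.
<param> ::= ; - contributes {;}.
Union: FIRST(<param>) = { -, ;, =, [, id, num, epsilon }.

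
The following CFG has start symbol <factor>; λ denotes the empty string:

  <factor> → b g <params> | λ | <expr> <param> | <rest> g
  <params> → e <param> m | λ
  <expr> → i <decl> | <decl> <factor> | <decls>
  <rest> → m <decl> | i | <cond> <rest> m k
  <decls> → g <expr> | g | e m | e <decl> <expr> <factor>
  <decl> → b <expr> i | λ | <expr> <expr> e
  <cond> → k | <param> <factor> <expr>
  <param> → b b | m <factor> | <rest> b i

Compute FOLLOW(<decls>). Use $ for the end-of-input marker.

{ b, e, g, i, k, m }

In <expr> → <decls>: <decls> is at the end, add FOLLOW(<expr>) = { b, e, g, i, k, m }.
Union: FOLLOW(<decls>) = { b, e, g, i, k, m }.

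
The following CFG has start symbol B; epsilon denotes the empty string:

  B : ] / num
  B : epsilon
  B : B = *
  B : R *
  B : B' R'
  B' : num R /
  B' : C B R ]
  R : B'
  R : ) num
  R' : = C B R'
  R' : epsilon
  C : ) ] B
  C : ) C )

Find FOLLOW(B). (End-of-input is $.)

{ $, ), =, ], num }

B is the start symbol, so $ ∈ FOLLOW(B).
In B : B = *: add FIRST(= *) = { = }.
In B' : C B R ]: add FIRST(R ]) = { ), num }.
In R' : = C B R': add FIRST(R')\{epsilon} = { = }.
  Since R' is nullable, also add FOLLOW(R') = { $, ), =, ], num }.
In C : ) ] B: B is at the end, add FOLLOW(C) = { $, ), =, ], num }.
Union: FOLLOW(B) = { $, ), =, ], num }.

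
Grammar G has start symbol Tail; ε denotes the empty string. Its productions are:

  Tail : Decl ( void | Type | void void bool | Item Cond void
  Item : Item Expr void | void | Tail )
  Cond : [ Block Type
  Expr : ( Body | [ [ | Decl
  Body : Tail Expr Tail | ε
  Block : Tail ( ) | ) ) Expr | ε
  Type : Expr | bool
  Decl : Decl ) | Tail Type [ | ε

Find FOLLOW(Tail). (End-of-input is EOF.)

{ EOF, (, ), [, bool, void }

Tail is the start symbol, so EOF ∈ FOLLOW(Tail).
In Item : Tail ): add FIRST()) = { ) }.
In Body : Tail Expr Tail: add FIRST(Expr Tail)\{ε} = { (, ), [, bool, void }.
  Since Expr Tail is nullable, also add FOLLOW(Body) = { EOF, (, ), [, bool, void }.
In Body : Tail Expr Tail: Tail is at the end, add FOLLOW(Body) = { EOF, (, ), [, bool, void }.
In Block : Tail ( ): add FIRST(( )) = { ( }.
In Decl : Tail Type [: add FIRST(Type [) = { (, ), [, bool, void }.
Union: FOLLOW(Tail) = { EOF, (, ), [, bool, void }.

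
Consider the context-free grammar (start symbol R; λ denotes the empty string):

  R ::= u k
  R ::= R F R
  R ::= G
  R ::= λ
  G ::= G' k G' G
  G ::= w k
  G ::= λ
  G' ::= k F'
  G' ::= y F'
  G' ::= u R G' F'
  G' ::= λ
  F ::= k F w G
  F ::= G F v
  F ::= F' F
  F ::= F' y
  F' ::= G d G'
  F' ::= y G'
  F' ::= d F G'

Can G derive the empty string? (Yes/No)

Yes

G has an λ-production, so G ⇒ λ.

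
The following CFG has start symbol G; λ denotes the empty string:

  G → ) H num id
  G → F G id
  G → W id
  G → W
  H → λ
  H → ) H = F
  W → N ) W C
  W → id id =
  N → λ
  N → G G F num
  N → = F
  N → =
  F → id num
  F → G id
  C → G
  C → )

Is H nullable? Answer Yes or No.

Yes

H has an λ-production, so H ⇒ λ.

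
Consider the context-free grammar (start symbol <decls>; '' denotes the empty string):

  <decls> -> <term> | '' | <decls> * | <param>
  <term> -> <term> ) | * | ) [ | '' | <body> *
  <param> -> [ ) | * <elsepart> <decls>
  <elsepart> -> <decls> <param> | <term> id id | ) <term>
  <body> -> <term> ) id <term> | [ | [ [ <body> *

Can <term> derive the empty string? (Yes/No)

<term> has an ''-production, so <term> ⇒ ''.

Yes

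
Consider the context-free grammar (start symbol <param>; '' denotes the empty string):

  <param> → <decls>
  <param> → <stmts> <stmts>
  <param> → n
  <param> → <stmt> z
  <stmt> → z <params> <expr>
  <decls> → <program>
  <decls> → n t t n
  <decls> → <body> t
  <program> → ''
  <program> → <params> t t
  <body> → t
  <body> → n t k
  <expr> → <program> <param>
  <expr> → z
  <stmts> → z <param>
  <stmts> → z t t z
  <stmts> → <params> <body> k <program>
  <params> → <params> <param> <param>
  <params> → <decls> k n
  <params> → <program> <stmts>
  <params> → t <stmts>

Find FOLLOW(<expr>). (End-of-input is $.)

In <stmt> → z <params> <expr>: <expr> is at the end, add FOLLOW(<stmt>) = { z }.
Union: FOLLOW(<expr>) = { z }.

{ z }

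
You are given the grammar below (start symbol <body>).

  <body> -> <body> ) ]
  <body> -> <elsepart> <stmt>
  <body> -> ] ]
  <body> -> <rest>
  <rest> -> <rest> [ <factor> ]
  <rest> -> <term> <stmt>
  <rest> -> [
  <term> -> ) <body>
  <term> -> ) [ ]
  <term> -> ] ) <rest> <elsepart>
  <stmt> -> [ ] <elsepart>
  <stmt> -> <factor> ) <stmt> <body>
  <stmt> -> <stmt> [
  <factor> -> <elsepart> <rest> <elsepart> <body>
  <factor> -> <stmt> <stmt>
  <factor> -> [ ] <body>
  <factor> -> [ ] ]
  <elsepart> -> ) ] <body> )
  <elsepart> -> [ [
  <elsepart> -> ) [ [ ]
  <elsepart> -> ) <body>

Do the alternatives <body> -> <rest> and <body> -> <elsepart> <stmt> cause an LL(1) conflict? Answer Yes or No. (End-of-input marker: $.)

FIRST(<rest>) = { ), [, ] } and FIRST(<elsepart> <stmt>) = { ), [ }.
Both contain ), so the two alternatives are not disjoint — LL(1) conflict.

Yes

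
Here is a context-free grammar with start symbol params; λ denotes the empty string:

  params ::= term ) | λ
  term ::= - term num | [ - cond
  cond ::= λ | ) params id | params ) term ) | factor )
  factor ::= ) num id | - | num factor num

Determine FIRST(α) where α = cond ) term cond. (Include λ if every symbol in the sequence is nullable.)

{ ), -, [, num }

Add FIRST(cond)\{λ} = { ), -, [, num }; cond is nullable, continue.
) is a terminal; add {)} and stop.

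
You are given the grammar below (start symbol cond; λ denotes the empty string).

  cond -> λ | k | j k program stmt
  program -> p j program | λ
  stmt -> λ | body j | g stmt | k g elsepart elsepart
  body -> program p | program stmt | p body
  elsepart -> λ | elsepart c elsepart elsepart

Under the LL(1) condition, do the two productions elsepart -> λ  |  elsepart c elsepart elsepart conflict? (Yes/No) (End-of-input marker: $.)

Yes

FIRST(λ) = { λ } and FIRST(elsepart c elsepart elsepart) = { c }.
The first alternative is nullable and FOLLOW(elsepart) = { $, c, j } shares c with FIRST of the second — conflict.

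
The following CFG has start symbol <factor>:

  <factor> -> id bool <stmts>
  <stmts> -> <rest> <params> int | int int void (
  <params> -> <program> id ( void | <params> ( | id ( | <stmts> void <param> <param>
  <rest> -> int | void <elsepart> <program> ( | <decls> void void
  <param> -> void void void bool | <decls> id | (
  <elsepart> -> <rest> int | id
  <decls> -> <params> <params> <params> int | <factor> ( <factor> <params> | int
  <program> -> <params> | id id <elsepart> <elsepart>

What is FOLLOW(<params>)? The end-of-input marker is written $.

In <stmts> -> <rest> <params> int: add FIRST(int) = { int }.
In <params> -> <params> (: add FIRST(() = { ( }.
In <decls> -> <params> <params> <params> int: add FIRST(<params> <params> int) = { id, int, void }.
In <decls> -> <params> <params> <params> int: add FIRST(<params> int) = { id, int, void }.
In <decls> -> <params> <params> <params> int: add FIRST(int) = { int }.
In <decls> -> <factor> ( <factor> <params>: <params> is at the end, add FOLLOW(<decls>) = { id, void }.
In <program> -> <params>: <params> is at the end, add FOLLOW(<program>) = { (, id }.
Union: FOLLOW(<params>) = { (, id, int, void }.

{ (, id, int, void }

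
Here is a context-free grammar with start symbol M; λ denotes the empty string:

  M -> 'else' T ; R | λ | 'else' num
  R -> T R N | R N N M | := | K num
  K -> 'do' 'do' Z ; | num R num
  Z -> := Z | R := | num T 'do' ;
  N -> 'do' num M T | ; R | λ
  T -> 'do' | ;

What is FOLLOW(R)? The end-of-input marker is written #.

{ #, 'do', 'else', :=, ;, num }

In M -> 'else' T ; R: R is at the end, add FOLLOW(M) = { #, 'do', 'else', :=, ;, num }.
In R -> T R N: add FIRST(N)\{λ} = { 'do', ; }.
  Since N is nullable, also add FOLLOW(R) = { #, 'do', 'else', :=, ;, num }.
In R -> R N N M: add FIRST(N N M)\{λ} = { 'do', 'else', ; }.
  Since N N M is nullable, also add FOLLOW(R) = { #, 'do', 'else', :=, ;, num }.
In K -> num R num: add FIRST(num) = { num }.
In Z -> R :=: add FIRST(:=) = { := }.
In N -> ; R: R is at the end, add FOLLOW(N) = { #, 'do', 'else', :=, ;, num }.
Union: FOLLOW(R) = { #, 'do', 'else', :=, ;, num }.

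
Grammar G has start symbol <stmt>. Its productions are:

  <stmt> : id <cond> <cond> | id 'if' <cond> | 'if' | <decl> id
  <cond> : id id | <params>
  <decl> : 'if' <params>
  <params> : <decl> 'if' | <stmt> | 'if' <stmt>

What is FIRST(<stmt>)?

{ 'if', id }

<stmt> : id <cond> <cond> contributes {id}.
<stmt> : id 'if' <cond> contributes {id}.
<stmt> : 'if' contributes {'if'}.
From <stmt> : <decl> id: add FIRST(<decl>) = { 'if' }.
Union: FIRST(<stmt>) = { 'if', id }.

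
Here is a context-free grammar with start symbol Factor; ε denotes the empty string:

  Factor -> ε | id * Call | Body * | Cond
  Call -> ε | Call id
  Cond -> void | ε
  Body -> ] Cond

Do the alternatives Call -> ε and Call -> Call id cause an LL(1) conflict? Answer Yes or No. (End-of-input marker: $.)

Yes

FIRST(ε) = { ε } and FIRST(Call id) = { id }.
The first alternative is nullable and FOLLOW(Call) = { $, id } shares id with FIRST of the second — conflict.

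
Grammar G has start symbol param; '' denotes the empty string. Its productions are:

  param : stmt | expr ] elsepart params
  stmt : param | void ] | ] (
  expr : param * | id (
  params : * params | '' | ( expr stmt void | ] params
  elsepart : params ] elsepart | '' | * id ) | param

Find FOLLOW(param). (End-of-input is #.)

{ #, (, *, ], void }

param is the start symbol, so # ∈ FOLLOW(param).
In stmt : param: param is at the end, add FOLLOW(stmt) = { #, (, *, ], void }.
In expr : param *: add FIRST(*) = { * }.
In elsepart : param: param is at the end, add FOLLOW(elsepart) = { #, (, *, ], void }.
Union: FOLLOW(param) = { #, (, *, ], void }.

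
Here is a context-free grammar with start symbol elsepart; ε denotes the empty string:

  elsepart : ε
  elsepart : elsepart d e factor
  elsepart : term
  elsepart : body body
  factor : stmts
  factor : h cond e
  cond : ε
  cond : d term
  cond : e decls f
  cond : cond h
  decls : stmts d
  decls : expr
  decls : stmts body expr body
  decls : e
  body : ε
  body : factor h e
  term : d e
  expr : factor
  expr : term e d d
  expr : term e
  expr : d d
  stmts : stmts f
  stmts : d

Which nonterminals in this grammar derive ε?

Directly nullable (have an ε-production): elsepart, cond, body.
No other nonterminal has a production whose RHS symbols are all nullable.

{ body, cond, elsepart }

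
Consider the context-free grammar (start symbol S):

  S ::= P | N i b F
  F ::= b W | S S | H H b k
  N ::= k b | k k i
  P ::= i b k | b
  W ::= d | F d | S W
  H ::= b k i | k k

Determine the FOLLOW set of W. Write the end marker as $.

In F ::= b W: W is at the end, add FOLLOW(F) = { $, b, d, i, k }.
In W ::= S W: W is at the end, add FOLLOW(W) = { $, b, d, i, k }.
Union: FOLLOW(W) = { $, b, d, i, k }.

{ $, b, d, i, k }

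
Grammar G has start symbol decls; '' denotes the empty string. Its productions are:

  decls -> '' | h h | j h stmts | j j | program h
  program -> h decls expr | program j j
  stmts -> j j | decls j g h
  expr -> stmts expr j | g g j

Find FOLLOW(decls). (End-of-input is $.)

decls is the start symbol, so $ ∈ FOLLOW(decls).
In program -> h decls expr: add FIRST(expr) = { g, h, j }.
In stmts -> decls j g h: add FIRST(j g h) = { j }.
Union: FOLLOW(decls) = { $, g, h, j }.

{ $, g, h, j }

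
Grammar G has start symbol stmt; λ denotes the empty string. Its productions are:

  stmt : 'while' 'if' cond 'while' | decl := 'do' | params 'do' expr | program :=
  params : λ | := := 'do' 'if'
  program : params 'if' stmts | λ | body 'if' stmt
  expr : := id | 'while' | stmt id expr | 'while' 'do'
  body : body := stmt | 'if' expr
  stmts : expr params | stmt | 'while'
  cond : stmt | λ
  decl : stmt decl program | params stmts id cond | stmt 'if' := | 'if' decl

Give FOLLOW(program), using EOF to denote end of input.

{ 'if', := }

In stmt : program :=: add FIRST(:=) = { := }.
In decl : stmt decl program: program is at the end, add FOLLOW(decl) = { 'if', := }.
Union: FOLLOW(program) = { 'if', := }.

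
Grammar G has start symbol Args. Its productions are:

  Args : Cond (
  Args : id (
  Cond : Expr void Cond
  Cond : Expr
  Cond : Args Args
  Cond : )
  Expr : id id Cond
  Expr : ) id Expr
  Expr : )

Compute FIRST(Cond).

From Cond : Expr void Cond: add FIRST(Expr) = { ), id }.
From Cond : Expr: add FIRST(Expr) = { ), id }.
From Cond : Args Args: add FIRST(Args) = { ), id }.
Cond : ) contributes {)}.
Union: FIRST(Cond) = { ), id }.

{ ), id }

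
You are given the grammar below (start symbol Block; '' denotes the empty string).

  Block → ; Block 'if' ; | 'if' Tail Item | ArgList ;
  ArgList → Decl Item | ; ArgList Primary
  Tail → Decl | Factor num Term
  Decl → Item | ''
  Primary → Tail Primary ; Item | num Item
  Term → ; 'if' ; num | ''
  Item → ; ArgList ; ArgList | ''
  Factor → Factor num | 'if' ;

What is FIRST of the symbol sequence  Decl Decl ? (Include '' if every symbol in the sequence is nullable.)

{ ;, '' }

Add FIRST(Decl)\{''} = { ; }; Decl is nullable, continue.
Add FIRST(Decl)\{''} = { ; }; Decl is nullable, continue.
Every symbol is nullable, so include ''.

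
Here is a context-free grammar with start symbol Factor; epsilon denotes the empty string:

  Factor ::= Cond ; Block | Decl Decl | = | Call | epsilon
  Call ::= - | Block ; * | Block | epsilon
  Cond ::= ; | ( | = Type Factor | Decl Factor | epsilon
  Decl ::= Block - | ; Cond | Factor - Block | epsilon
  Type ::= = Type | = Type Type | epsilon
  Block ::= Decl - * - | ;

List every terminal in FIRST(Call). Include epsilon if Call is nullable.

Call ::= - contributes {-}.
From Call ::= Block ; *: add FIRST(Block) = { (, -, ;, = }.
From Call ::= Block: add FIRST(Block) = { (, -, ;, = }.
Call ::= epsilon contributes epsilon.
Union: FIRST(Call) = { (, -, ;, =, epsilon }.

{ (, -, ;, =, epsilon }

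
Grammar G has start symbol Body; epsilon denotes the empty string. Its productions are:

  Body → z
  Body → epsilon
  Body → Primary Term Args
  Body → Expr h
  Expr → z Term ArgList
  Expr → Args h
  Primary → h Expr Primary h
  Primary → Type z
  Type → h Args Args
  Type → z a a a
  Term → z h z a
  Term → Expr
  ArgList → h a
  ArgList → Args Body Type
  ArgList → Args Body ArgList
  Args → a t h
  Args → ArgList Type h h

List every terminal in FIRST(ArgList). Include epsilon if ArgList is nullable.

{ a, h }

ArgList → h a contributes {h}.
From ArgList → Args Body Type: add FIRST(Args) = { a, h }.
From ArgList → Args Body ArgList: add FIRST(Args) = { a, h }.
Union: FIRST(ArgList) = { a, h }.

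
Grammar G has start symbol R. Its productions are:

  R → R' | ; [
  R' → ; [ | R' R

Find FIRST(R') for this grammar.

R' → ; [ contributes {;}.
From R' → R' R: add FIRST(R') = { ; }.
Union: FIRST(R') = { ; }.

{ ; }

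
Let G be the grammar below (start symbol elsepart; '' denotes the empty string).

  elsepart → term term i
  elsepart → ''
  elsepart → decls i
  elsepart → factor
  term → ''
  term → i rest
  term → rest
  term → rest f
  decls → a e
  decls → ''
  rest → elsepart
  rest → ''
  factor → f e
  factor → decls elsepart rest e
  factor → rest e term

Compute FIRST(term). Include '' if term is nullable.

term → '' contributes ''.
term → i rest contributes {i}.
From term → rest: add FIRST(rest) = { a, e, f, i, '' } (including '' since rest is nullable).
From term → rest f: rest nullable, take FIRST(rest) ∪ {f} = { a, e, f, i }.
Union: FIRST(term) = { a, e, f, i, '' }.

{ a, e, f, i, '' }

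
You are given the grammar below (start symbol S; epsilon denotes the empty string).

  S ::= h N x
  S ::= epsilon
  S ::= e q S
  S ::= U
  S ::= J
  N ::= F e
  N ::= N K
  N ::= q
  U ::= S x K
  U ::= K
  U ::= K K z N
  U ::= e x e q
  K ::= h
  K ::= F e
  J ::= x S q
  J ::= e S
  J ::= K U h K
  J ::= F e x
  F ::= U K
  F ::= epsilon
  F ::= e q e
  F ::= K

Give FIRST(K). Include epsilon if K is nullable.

{ e, h, x }

K ::= h contributes {h}.
From K ::= F e: F nullable, take FIRST(F) ∪ {e} = { e, h, x }.
Union: FIRST(K) = { e, h, x }.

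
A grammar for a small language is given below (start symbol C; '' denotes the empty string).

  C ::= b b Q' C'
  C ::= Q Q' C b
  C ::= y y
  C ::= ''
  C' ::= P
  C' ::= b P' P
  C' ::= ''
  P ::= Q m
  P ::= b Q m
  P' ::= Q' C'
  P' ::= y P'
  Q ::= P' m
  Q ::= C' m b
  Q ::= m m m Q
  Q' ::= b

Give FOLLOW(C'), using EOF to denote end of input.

{ EOF, b, m, y }

In C ::= b b Q' C': C' is at the end, add FOLLOW(C) = { EOF, b }.
In P' ::= Q' C': C' is at the end, add FOLLOW(P') = { b, m, y }.
In Q ::= C' m b: add FIRST(m b) = { m }.
Union: FOLLOW(C') = { EOF, b, m, y }.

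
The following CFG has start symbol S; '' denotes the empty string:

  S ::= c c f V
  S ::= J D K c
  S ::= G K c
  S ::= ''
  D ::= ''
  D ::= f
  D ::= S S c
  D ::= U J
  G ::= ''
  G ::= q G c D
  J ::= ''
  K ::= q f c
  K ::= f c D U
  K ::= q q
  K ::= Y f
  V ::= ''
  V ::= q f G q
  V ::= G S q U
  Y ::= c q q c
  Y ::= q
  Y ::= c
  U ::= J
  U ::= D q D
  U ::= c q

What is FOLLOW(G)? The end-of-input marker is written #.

In S ::= G K c: add FIRST(K c) = { c, f, q }.
In G ::= q G c D: add FIRST(c D) = { c }.
In V ::= q f G q: add FIRST(q) = { q }.
In V ::= G S q U: add FIRST(S q U) = { c, f, q }.
Union: FOLLOW(G) = { c, f, q }.

{ c, f, q }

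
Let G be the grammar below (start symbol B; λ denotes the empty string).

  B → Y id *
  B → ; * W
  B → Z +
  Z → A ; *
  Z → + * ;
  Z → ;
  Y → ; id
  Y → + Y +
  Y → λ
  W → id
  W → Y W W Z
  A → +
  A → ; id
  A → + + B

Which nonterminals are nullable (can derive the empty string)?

Directly nullable (have an λ-production): Y.
No other nonterminal has a production whose RHS symbols are all nullable.

{ Y }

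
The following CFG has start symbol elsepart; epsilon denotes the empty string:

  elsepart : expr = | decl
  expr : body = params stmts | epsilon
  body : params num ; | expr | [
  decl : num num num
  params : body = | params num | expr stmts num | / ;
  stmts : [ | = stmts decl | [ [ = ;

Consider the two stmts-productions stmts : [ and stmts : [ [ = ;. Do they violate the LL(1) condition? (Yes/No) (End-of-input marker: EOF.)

FIRST([) = { [ } and FIRST([ [ = ;) = { [ }.
Both contain [, so the two alternatives are not disjoint — LL(1) conflict.

Yes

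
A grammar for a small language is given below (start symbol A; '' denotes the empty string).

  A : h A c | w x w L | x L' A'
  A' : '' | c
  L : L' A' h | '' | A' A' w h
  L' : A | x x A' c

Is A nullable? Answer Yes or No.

Nullable nonterminals: A', L.
No production of A has an RHS whose symbols are all nullable, so A is not nullable.

No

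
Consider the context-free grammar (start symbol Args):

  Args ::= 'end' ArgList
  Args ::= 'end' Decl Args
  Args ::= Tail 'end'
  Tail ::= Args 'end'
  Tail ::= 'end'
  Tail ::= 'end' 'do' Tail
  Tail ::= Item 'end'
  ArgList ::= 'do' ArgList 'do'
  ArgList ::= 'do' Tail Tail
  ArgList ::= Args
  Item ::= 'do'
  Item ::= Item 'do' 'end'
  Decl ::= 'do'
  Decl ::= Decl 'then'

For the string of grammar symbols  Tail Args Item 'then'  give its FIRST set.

{ 'do', 'end' }

Add FIRST(Tail) = { 'do', 'end' }; Tail is not nullable, stop.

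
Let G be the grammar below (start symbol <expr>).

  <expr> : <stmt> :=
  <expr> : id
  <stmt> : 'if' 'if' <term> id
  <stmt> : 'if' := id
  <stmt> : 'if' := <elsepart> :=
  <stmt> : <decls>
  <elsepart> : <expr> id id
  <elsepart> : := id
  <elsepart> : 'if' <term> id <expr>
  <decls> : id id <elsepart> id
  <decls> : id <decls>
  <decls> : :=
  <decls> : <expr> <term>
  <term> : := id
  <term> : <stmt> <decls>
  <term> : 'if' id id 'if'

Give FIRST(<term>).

<term> : := id contributes {:=}.
From <term> : <stmt> <decls>: add FIRST(<stmt>) = { 'if', :=, id }.
<term> : 'if' id id 'if' contributes {'if'}.
Union: FIRST(<term>) = { 'if', :=, id }.

{ 'if', :=, id }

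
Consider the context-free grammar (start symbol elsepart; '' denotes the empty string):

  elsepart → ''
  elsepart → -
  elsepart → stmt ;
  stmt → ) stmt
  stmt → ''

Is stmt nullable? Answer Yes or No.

stmt has an ''-production, so stmt ⇒ ''.

Yes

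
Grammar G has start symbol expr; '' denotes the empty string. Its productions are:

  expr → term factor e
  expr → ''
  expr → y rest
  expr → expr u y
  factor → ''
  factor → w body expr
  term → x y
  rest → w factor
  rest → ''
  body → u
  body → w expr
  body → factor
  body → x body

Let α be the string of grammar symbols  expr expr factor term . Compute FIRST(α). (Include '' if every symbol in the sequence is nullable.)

{ u, w, x, y }

Add FIRST(expr)\{''} = { u, x, y }; expr is nullable, continue.
Add FIRST(expr)\{''} = { u, x, y }; expr is nullable, continue.
Add FIRST(factor)\{''} = { w }; factor is nullable, continue.
Add FIRST(term) = { x }; term is not nullable, stop.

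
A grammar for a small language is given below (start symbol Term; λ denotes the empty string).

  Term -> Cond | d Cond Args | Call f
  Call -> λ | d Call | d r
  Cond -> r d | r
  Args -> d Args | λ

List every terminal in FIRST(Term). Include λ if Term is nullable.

From Term -> Cond: add FIRST(Cond) = { r }.
Term -> d Cond Args contributes {d}.
From Term -> Call f: Call nullable, take FIRST(Call) ∪ {f} = { d, f }.
Union: FIRST(Term) = { d, f, r }.

{ d, f, r }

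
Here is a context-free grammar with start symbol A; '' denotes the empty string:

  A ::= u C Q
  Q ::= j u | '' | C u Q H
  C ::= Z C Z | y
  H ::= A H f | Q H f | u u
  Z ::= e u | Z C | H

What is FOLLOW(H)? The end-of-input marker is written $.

{ $, e, f, j, u, y }

In Q ::= C u Q H: H is at the end, add FOLLOW(Q) = { $, e, j, u, y }.
In H ::= A H f: add FIRST(f) = { f }.
In H ::= Q H f: add FIRST(f) = { f }.
In Z ::= H: H is at the end, add FOLLOW(Z) = { $, e, j, u, y }.
Union: FOLLOW(H) = { $, e, f, j, u, y }.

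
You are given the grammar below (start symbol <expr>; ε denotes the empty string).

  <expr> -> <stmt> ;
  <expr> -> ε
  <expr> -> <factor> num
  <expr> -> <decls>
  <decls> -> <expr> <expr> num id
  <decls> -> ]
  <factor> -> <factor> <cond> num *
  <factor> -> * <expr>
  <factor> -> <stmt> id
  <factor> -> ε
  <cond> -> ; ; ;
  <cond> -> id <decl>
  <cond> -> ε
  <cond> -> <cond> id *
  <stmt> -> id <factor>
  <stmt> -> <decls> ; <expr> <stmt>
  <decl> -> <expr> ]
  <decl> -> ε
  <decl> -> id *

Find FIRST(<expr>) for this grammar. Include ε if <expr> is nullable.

{ *, ;, ], id, num, ε }

From <expr> -> <stmt> ;: add FIRST(<stmt>) = { *, ;, ], id, num }.
<expr> -> ε contributes ε.
From <expr> -> <factor> num: <factor> nullable, take FIRST(<factor>) ∪ {num} = { *, ;, ], id, num }.
From <expr> -> <decls>: add FIRST(<decls>) = { *, ;, ], id, num }.
Union: FIRST(<expr>) = { *, ;, ], id, num, ε }.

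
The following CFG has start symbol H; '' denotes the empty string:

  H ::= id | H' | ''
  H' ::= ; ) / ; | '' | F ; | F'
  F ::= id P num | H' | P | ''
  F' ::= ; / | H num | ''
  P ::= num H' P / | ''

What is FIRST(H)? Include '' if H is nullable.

{ ;, id, num, '' }

H ::= id contributes {id}.
From H ::= H': add FIRST(H') = { ;, id, num, '' } (including '' since H' is nullable).
H ::= '' contributes ''.
Union: FIRST(H) = { ;, id, num, '' }.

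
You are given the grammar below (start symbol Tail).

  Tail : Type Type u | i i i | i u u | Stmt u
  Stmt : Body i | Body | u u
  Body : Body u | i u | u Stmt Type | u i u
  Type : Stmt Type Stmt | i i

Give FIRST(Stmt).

From Stmt : Body i: add FIRST(Body) = { i, u }.
From Stmt : Body: add FIRST(Body) = { i, u }.
Stmt : u u contributes {u}.
Union: FIRST(Stmt) = { i, u }.

{ i, u }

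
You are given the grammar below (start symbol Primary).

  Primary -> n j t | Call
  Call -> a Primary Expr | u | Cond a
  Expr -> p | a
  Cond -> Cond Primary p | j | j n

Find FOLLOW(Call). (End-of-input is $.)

{ $, a, p }

In Primary -> Call: Call is at the end, add FOLLOW(Primary) = { $, a, p }.
Union: FOLLOW(Call) = { $, a, p }.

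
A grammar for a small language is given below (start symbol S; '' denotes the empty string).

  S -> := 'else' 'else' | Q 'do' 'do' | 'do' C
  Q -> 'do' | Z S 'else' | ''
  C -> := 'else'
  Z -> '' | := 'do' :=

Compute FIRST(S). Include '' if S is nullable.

S -> := 'else' 'else' contributes {:=}.
From S -> Q 'do' 'do': Q nullable, take FIRST(Q) ∪ {'do'} = { 'do', := }.
S -> 'do' C contributes {'do'}.
Union: FIRST(S) = { 'do', := }.

{ 'do', := }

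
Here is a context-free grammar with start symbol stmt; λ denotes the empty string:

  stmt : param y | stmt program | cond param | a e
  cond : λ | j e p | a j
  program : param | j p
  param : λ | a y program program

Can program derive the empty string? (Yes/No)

program : param and each of param is nullable, so program ⇒* λ.

Yes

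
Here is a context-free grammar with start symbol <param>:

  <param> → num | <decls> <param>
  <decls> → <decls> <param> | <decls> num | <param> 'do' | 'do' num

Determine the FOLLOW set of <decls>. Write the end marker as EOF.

{ 'do', num }

In <param> → <decls> <param>: add FIRST(<param>) = { 'do', num }.
In <decls> → <decls> <param>: add FIRST(<param>) = { 'do', num }.
In <decls> → <decls> num: add FIRST(num) = { num }.
Union: FOLLOW(<decls>) = { 'do', num }.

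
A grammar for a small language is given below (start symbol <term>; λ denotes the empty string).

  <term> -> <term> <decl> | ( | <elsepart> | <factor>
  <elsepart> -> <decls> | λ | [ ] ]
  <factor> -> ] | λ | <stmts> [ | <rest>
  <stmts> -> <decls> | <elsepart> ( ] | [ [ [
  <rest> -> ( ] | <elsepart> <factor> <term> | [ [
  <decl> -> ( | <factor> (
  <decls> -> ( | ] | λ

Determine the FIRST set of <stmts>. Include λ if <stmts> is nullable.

From <stmts> -> <decls>: add FIRST(<decls>) = { (, ], λ } (including λ since <decls> is nullable).
From <stmts> -> <elsepart> ( ]: <elsepart> nullable, take FIRST(<elsepart>) ∪ {(} = { (, [, ] }.
<stmts> -> [ [ [ contributes {[}.
Union: FIRST(<stmts>) = { (, [, ], λ }.

{ (, [, ], λ }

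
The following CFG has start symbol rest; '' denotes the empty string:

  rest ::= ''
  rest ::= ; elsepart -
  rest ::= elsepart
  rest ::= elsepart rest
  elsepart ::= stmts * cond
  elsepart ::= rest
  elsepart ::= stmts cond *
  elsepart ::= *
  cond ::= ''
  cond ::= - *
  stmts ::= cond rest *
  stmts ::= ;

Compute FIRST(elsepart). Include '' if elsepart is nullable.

From elsepart ::= stmts * cond: add FIRST(stmts) = { *, -, ; }.
From elsepart ::= rest: add FIRST(rest) = { *, -, ;, '' } (including '' since rest is nullable).
From elsepart ::= stmts cond *: add FIRST(stmts) = { *, -, ; }.
elsepart ::= * contributes {*}.
Union: FIRST(elsepart) = { *, -, ;, '' }.

{ *, -, ;, '' }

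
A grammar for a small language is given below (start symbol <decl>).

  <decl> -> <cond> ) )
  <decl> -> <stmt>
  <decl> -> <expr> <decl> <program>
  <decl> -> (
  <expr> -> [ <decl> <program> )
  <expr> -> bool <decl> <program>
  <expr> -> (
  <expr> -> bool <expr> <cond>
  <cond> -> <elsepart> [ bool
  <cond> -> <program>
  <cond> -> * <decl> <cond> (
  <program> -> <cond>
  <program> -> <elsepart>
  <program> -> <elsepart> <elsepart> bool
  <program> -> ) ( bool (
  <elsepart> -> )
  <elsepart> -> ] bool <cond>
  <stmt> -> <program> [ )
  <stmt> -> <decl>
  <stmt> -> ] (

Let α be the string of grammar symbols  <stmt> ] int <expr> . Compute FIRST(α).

{ (, ), *, [, ], bool }

Add FIRST(<stmt>) = { (, ), *, [, ], bool }; <stmt> is not nullable, stop.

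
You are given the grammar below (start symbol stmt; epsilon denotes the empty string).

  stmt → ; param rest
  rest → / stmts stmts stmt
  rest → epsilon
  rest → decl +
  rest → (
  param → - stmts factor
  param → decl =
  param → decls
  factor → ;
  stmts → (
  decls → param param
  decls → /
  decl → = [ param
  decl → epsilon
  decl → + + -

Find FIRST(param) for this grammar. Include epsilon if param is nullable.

{ +, -, /, = }

param → - stmts factor contributes {-}.
From param → decl =: decl nullable, take FIRST(decl) ∪ {=} = { +, = }.
From param → decls: add FIRST(decls) = { +, -, /, = }.
Union: FIRST(param) = { +, -, /, = }.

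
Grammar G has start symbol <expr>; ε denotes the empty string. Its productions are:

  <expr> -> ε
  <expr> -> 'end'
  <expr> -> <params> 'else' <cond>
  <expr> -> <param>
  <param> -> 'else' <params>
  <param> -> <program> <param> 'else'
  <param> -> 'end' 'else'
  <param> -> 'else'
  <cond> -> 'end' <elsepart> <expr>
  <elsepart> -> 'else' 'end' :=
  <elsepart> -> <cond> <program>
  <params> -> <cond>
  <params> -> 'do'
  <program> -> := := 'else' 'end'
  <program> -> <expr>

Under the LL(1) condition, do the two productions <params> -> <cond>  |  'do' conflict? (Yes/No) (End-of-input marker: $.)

No

FIRST(<cond>) = { 'end' } and FIRST('do') = { 'do' }.
The FIRST sets are disjoint and neither alternative is nullable — no conflict.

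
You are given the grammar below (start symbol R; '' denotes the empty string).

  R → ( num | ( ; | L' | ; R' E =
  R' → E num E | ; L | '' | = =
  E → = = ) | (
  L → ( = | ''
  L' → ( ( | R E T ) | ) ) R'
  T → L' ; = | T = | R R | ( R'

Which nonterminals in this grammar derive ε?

{ L, R' }

Directly nullable (have an ''-production): R', L.
No other nonterminal has a production whose RHS symbols are all nullable.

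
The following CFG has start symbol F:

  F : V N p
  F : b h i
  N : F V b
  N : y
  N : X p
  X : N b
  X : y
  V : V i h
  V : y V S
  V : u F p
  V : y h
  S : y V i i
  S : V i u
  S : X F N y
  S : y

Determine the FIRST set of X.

{ b, u, y }

From X : N b: add FIRST(N) = { b, u, y }.
X : y contributes {y}.
Union: FIRST(X) = { b, u, y }.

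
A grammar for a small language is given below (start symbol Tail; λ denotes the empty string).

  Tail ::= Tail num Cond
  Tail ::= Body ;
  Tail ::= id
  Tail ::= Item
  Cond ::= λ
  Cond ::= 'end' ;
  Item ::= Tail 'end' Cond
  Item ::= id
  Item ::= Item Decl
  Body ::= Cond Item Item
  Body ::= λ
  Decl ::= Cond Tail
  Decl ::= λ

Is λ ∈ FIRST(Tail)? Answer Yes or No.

No

Nullable nonterminals: Body, Cond, Decl.
No production of Tail has an RHS whose symbols are all nullable, so Tail is not nullable.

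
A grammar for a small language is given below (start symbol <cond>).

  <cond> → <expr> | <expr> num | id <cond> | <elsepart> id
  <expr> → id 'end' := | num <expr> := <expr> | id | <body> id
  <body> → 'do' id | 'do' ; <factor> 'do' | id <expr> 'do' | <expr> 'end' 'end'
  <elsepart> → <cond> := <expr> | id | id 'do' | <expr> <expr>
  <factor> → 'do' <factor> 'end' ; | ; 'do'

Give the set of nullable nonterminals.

No nonterminal has an empty production or an RHS whose symbols are all nullable.

{ } (none)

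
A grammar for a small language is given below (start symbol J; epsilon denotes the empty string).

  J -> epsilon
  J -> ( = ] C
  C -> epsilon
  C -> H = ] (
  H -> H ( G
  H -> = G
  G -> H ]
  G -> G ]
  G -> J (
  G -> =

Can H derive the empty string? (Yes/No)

Nullable nonterminals: C, J.
No production of H has an RHS whose symbols are all nullable, so H is not nullable.

No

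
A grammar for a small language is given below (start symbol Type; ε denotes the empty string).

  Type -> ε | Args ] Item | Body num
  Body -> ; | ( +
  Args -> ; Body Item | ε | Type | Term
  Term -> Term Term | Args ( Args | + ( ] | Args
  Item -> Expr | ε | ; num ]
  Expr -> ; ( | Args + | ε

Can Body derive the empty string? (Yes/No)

Nullable nonterminals: Args, Expr, Item, Term, Type.
No production of Body has an RHS whose symbols are all nullable, so Body is not nullable.

No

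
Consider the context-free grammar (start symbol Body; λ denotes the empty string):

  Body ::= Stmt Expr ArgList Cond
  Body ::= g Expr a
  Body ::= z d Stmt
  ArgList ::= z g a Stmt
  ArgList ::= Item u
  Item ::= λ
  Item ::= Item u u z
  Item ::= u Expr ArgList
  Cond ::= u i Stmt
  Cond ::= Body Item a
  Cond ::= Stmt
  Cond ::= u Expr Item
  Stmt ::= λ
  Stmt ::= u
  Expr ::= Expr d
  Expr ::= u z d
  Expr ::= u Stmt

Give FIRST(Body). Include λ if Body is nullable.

From Body ::= Stmt Expr ArgList Cond: Stmt nullable, take FIRST(Stmt) ∪ FIRST(Expr) = { u }.
Body ::= g Expr a contributes {g}.
Body ::= z d Stmt contributes {z}.
Union: FIRST(Body) = { g, u, z }.

{ g, u, z }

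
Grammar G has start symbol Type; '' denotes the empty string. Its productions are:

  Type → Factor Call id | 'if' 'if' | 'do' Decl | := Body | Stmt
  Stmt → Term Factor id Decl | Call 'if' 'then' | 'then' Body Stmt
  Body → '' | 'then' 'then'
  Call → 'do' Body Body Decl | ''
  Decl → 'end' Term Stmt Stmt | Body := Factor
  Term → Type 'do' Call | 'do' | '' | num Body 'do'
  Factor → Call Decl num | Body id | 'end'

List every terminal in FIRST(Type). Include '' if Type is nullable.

From Type → Factor Call id: add FIRST(Factor) = { 'do', 'end', 'then', :=, id }.
Type → 'if' 'if' contributes {'if'}.
Type → 'do' Decl contributes {'do'}.
Type → := Body contributes {:=}.
From Type → Stmt: add FIRST(Stmt) = { 'do', 'end', 'if', 'then', :=, id, num }.
Union: FIRST(Type) = { 'do', 'end', 'if', 'then', :=, id, num }.

{ 'do', 'end', 'if', 'then', :=, id, num }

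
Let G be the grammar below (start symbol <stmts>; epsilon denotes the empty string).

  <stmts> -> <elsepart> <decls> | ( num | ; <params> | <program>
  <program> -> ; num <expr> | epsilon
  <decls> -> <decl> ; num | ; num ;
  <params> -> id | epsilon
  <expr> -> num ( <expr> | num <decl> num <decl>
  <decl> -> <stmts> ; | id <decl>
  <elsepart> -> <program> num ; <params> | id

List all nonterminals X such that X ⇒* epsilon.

Directly nullable (have an epsilon-production): <program>, <params>.
<stmts> -> <program> with every symbol nullable, so <stmts> is nullable.
No other nonterminal has a production whose RHS symbols are all nullable.

{ <params>, <program>, <stmts> }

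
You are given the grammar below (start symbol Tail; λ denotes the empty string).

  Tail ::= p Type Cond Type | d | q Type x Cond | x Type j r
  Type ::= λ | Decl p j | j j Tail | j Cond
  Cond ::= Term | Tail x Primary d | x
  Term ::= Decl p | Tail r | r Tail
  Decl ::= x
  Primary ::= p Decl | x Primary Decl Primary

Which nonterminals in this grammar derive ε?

Directly nullable (have an λ-production): Type.
No other nonterminal has a production whose RHS symbols are all nullable.

{ Type }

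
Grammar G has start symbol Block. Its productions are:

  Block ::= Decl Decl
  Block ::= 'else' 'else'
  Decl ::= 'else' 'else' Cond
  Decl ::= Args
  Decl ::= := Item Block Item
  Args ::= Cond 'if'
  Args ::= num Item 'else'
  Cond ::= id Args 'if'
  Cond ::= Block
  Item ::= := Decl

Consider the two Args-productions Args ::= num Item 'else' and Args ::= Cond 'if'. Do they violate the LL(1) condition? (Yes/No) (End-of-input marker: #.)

FIRST(num Item 'else') = { num } and FIRST(Cond 'if') = { 'else', :=, id, num }.
Both contain num, so the two alternatives are not disjoint — LL(1) conflict.

Yes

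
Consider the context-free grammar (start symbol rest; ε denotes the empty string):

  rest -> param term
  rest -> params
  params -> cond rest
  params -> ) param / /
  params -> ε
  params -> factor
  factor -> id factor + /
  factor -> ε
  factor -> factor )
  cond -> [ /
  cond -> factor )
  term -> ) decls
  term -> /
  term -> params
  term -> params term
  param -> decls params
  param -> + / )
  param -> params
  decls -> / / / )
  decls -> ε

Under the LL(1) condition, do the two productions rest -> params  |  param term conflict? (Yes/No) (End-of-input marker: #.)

FIRST(params) = { ), [, id, ε } and FIRST(param term) = { ), +, /, [, id, ε }.
Both contain ), so the two alternatives are not disjoint — LL(1) conflict.

Yes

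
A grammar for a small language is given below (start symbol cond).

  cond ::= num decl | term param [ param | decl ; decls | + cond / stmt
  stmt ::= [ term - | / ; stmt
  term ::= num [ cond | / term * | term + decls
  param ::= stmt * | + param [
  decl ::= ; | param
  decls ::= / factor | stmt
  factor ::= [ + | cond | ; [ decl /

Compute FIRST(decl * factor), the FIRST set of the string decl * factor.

{ +, /, ;, [ }

Add FIRST(decl) = { +, /, ;, [ }; decl is not nullable, stop.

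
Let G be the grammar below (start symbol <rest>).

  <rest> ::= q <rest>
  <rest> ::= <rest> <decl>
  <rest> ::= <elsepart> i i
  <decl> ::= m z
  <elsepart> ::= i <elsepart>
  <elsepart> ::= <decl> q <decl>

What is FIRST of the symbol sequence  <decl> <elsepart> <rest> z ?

Add FIRST(<decl>) = { m }; <decl> is not nullable, stop.

{ m }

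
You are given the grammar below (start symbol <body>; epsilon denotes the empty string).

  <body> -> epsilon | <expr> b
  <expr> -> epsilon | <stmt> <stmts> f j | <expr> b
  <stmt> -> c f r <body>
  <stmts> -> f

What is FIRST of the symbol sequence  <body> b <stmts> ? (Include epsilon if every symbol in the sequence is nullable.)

{ b, c }

Add FIRST(<body>)\{epsilon} = { b, c }; <body> is nullable, continue.
b is a terminal; add {b} and stop.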